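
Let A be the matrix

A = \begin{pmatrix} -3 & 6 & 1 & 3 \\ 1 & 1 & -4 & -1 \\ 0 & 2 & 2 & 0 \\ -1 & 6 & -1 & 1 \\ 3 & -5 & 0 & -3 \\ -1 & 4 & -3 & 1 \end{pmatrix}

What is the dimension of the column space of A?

Row reduce to echelon form.
R2 ← R2 + (1/3)·R1: [0, 3, -11/3, 0]
R4 ← R4 − (1/3)·R1: [0, 4, -4/3, 0]
R5 ← R5 + R1: [0, 1, 1, 0]
R6 ← R6 − (1/3)·R1: [0, 2, -10/3, 0]
R3 ← R3 − (2/3)·R2: [0, 0, 40/9, 0]
R4 ← R4 − (4/3)·R2: [0, 0, 32/9, 0]
R5 ← R5 − (1/3)·R2: [0, 0, 20/9, 0]
R6 ← R6 − (2/3)·R2: [0, 0, -8/9, 0]
R4 ← R4 − (4/5)·R3: [0, 0, 0, 0]
R5 ← R5 − (1/2)·R3: [0, 0, 0, 0]
R6 ← R6 + (1/5)·R3: [0, 0, 0, 0]
Echelon form has 3 nonzero rows, so rank(A) = 3.
The column space has dimension equal to the rank: 3.

3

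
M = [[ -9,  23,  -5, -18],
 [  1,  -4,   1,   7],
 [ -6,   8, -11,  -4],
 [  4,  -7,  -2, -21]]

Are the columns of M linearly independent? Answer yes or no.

yes

Row reduce M to echelon form.
R2 ← R2 + (1/9)·R1: [0, -13/9, 4/9, 5]
R3 ← R3 − (2/3)·R1: [0, -22/3, -23/3, 8]
R4 ← R4 + (4/9)·R1: [0, 29/9, -38/9, -29]
R3 ← R3 − (66/13)·R2: [0, 0, -129/13, -226/13]
R4 ← R4 + (29/13)·R2: [0, 0, -42/13, -232/13]
R4 ← R4 − (14/43)·R3: [0, 0, 0, -524/43]
4 pivots among 4 columns.
Every column is a pivot column, so the columns are linearly independent.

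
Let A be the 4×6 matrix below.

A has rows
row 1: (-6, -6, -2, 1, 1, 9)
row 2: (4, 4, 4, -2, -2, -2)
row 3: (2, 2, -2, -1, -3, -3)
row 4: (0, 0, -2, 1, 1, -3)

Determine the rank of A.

Row reduce to echelon form.
R2 ← R2 + (2/3)·R1: [0, 0, 8/3, -4/3, -4/3, 4]
R3 ← R3 + (1/3)·R1: [0, 0, -8/3, -2/3, -8/3, 0]
R3 ← R3 + R2: [0, 0, 0, -2, -4, 4]
R4 ← R4 + (3/4)·R2: [0, 0, 0, 0, 0, 0]
Echelon form has 3 nonzero rows, so rank(A) = 3.

3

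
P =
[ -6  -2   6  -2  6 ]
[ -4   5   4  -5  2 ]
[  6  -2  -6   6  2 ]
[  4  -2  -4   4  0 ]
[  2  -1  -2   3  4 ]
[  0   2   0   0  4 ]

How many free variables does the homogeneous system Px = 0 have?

2

Row reduce to echelon form.
R2 ← R2 − (2/3)·R1: [0, 19/3, 0, -11/3, -2]
R3 ← R3 + R1: [0, -4, 0, 4, 8]
R4 ← R4 + (2/3)·R1: [0, -10/3, 0, 8/3, 4]
R5 ← R5 + (1/3)·R1: [0, -5/3, 0, 7/3, 6]
R3 ← R3 + (12/19)·R2: [0, 0, 0, 32/19, 128/19]
R4 ← R4 + (10/19)·R2: [0, 0, 0, 14/19, 56/19]
R5 ← R5 + (5/19)·R2: [0, 0, 0, 26/19, 104/19]
R6 ← R6 − (6/19)·R2: [0, 0, 0, 22/19, 88/19]
R4 ← R4 − (7/16)·R3: [0, 0, 0, 0, 0]
R5 ← R5 − (13/16)·R3: [0, 0, 0, 0, 0]
R6 ← R6 − (11/16)·R3: [0, 0, 0, 0, 0]
3 nonzero rows, so rank(P) = 3.
P has 5 columns; by rank–nullity, nullity = 5 − 3 = 2.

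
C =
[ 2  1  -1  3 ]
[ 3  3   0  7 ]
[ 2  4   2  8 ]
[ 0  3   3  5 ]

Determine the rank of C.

2

Row reduce to echelon form.
R2 ← R2 − (3/2)·R1: [0, 3/2, 3/2, 5/2]
R3 ← R3 − R1: [0, 3, 3, 5]
R3 ← R3 − (2)·R2: [0, 0, 0, 0]
R4 ← R4 − (2)·R2: [0, 0, 0, 0]
Echelon form has 2 nonzero rows, so rank(C) = 2.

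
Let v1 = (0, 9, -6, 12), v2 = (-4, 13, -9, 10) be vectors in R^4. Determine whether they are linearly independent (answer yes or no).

yes

Form the matrix with these vectors as rows and row reduce.
Swap R1 ↔ R2
2 nonzero rows, so the 2 vectors span a space of dimension 2.
Since 2 = 2, the vectors are linearly independent.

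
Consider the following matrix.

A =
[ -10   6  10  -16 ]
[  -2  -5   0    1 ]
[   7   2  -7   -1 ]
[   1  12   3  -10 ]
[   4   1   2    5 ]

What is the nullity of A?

Row reduce to echelon form.
R2 ← R2 − (1/5)·R1: [0, -31/5, -2, 21/5]
R3 ← R3 + (7/10)·R1: [0, 31/5, 0, -61/5]
R4 ← R4 + (1/10)·R1: [0, 63/5, 4, -58/5]
R5 ← R5 + (2/5)·R1: [0, 17/5, 6, -7/5]
R3 ← R3 + R2: [0, 0, -2, -8]
R4 ← R4 + (63/31)·R2: [0, 0, -2/31, -95/31]
R5 ← R5 + (17/31)·R2: [0, 0, 152/31, 28/31]
R4 ← R4 − (1/31)·R3: [0, 0, 0, -87/31]
R5 ← R5 + (76/31)·R3: [0, 0, 0, -580/31]
R5 ← R5 − (20/3)·R4: [0, 0, 0, 0]
4 nonzero rows, so rank(A) = 4.
A has 4 columns; by rank–nullity, nullity = 4 − 4 = 0.

0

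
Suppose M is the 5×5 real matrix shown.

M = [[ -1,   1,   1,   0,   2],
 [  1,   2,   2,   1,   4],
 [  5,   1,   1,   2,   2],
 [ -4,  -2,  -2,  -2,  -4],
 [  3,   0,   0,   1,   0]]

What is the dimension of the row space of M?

Row reduce to echelon form.
R2 ← R2 + R1: [0, 3, 3, 1, 6]
R3 ← R3 + (5)·R1: [0, 6, 6, 2, 12]
R4 ← R4 − (4)·R1: [0, -6, -6, -2, -12]
R5 ← R5 + (3)·R1: [0, 3, 3, 1, 6]
R3 ← R3 − (2)·R2: [0, 0, 0, 0, 0]
R4 ← R4 + (2)·R2: [0, 0, 0, 0, 0]
R5 ← R5 − R2: [0, 0, 0, 0, 0]
Echelon form has 2 nonzero rows, so rank(M) = 2.
The row space has dimension equal to the rank: 2.

2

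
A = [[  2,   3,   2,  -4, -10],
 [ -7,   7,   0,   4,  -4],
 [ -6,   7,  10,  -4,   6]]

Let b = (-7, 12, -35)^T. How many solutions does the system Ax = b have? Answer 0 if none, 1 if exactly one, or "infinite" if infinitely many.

Row reduce the augmented matrix [A | b].
R2 ← R2 + (7/2)·R1: [0, 35/2, 7, -10, -39, -25/2]
R3 ← R3 + (3)·R1: [0, 16, 16, -16, -24, -56]
R3 ← R3 − (32/35)·R2: [0, 0, 48/5, -48/7, 408/35, -312/7]
The echelon form has 3 nonzero rows, and every pivot lies in the first 5 columns, so rank(A) = rank([A|b]) = 3.
The system is consistent.
rank = 3 < 5 unknowns, so there are infinitely many solutions.

infinite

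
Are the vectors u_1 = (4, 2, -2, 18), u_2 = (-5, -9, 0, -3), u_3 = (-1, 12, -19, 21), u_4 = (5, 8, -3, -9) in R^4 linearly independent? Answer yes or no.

yes

Form the matrix with these vectors as rows and row reduce.
R2 ← R2 + (5/4)·R1: [0, -13/2, -5/2, 39/2]
R3 ← R3 + (1/4)·R1: [0, 25/2, -39/2, 51/2]
R4 ← R4 − (5/4)·R1: [0, 11/2, -1/2, -63/2]
R3 ← R3 + (25/13)·R2: [0, 0, -316/13, 63]
R4 ← R4 + (11/13)·R2: [0, 0, -34/13, -15]
R4 ← R4 − (17/158)·R3: [0, 0, 0, -3441/158]
4 nonzero rows, so the 4 vectors span a space of dimension 4.
Since 4 = 4, the vectors are linearly independent.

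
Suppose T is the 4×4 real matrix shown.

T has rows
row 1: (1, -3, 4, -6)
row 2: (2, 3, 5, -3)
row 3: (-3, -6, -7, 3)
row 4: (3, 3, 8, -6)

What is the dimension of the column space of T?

2

Row reduce to echelon form.
R2 ← R2 − (2)·R1: [0, 9, -3, 9]
R3 ← R3 + (3)·R1: [0, -15, 5, -15]
R4 ← R4 − (3)·R1: [0, 12, -4, 12]
R3 ← R3 + (5/3)·R2: [0, 0, 0, 0]
R4 ← R4 − (4/3)·R2: [0, 0, 0, 0]
Echelon form has 2 nonzero rows, so rank(T) = 2.
The column space has dimension equal to the rank: 2.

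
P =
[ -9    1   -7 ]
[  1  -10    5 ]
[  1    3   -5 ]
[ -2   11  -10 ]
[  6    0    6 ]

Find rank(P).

3

Row reduce to echelon form.
R2 ← R2 + (1/9)·R1: [0, -89/9, 38/9]
R3 ← R3 + (1/9)·R1: [0, 28/9, -52/9]
R4 ← R4 − (2/9)·R1: [0, 97/9, -76/9]
R5 ← R5 + (2/3)·R1: [0, 2/3, 4/3]
R3 ← R3 + (28/89)·R2: [0, 0, -396/89]
R4 ← R4 + (97/89)·R2: [0, 0, -342/89]
R5 ← R5 + (6/89)·R2: [0, 0, 144/89]
R4 ← R4 − (19/22)·R3: [0, 0, 0]
R5 ← R5 + (4/11)·R3: [0, 0, 0]
Echelon form has 3 nonzero rows, so rank(P) = 3.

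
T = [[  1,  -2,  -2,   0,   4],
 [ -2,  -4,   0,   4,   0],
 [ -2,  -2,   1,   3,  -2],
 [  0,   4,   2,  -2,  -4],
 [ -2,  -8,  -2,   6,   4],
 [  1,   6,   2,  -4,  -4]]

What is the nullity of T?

3

Row reduce to echelon form.
R2 ← R2 + (2)·R1: [0, -8, -4, 4, 8]
R3 ← R3 + (2)·R1: [0, -6, -3, 3, 6]
R5 ← R5 + (2)·R1: [0, -12, -6, 6, 12]
R6 ← R6 − R1: [0, 8, 4, -4, -8]
R3 ← R3 − (3/4)·R2: [0, 0, 0, 0, 0]
R4 ← R4 + (1/2)·R2: [0, 0, 0, 0, 0]
R5 ← R5 − (3/2)·R2: [0, 0, 0, 0, 0]
R6 ← R6 + R2: [0, 0, 0, 0, 0]
2 nonzero rows, so rank(T) = 2.
T has 5 columns; by rank–nullity, nullity = 5 − 2 = 3.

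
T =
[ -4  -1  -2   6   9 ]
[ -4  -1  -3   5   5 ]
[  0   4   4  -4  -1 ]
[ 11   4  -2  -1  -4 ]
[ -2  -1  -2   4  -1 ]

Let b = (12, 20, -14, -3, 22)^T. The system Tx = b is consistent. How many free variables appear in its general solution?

0

Row reduce the augmented matrix [T | b].
R2 ← R2 − R1: [0, 0, -1, -1, -4, 8]
R4 ← R4 + (11/4)·R1: [0, 5/4, -15/2, 31/2, 83/4, 30]
R5 ← R5 − (1/2)·R1: [0, -1/2, -1, 1, -11/2, 16]
Swap R2 ↔ R3
R4 ← R4 − (5/16)·R2: [0, 0, -35/4, 67/4, 337/16, 275/8]
R5 ← R5 + (1/8)·R2: [0, 0, -1/2, 1/2, -45/8, 57/4]
R4 ← R4 − (35/4)·R3: [0, 0, 0, 51/2, 897/16, -285/8]
R5 ← R5 − (1/2)·R3: [0, 0, 0, 1, -29/8, 41/4]
R5 ← R5 − (2/51)·R4: [0, 0, 0, 0, -99/17, 198/17]
The echelon form has 5 nonzero rows, and every pivot lies in the first 5 columns, so rank(T) = rank([T|b]) = 5.
The system is consistent.
Free variables = (unknowns) − (rank) = 5 − 5 = 0.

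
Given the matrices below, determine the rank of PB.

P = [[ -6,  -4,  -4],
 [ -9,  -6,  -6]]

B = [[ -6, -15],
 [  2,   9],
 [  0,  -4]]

First compute PB:
[[ 28,  70],
 [ 42, 105]]
Now row reduce the product.
R2 ← R2 − (3/2)·R1: [0, 0]
1 nonzero row, so rank(PB) = 1.

1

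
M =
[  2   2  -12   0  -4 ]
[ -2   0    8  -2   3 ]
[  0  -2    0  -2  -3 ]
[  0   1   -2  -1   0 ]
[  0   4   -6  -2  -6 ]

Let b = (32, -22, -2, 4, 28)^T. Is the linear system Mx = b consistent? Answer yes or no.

yes

Row reduce the augmented matrix [M | b].
R2 ← R2 + R1: [0, 2, -4, -2, -1, 10]
R3 ← R3 + R2: [0, 0, -4, -4, -4, 8]
R4 ← R4 − (1/2)·R2: [0, 0, 0, 0, 1/2, -1]
R5 ← R5 − (2)·R2: [0, 0, 2, 2, -4, 8]
R5 ← R5 + (1/2)·R3: [0, 0, 0, 0, -6, 12]
R5 ← R5 + (12)·R4: [0, 0, 0, 0, 0, 0]
The echelon form has 4 nonzero rows, and every pivot lies in the first 5 columns, so rank(M) = rank([M|b]) = 4.
The system is consistent.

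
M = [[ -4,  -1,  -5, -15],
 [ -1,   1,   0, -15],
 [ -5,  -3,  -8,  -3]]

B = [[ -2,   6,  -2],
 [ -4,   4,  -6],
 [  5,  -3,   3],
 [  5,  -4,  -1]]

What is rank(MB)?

First compute MB:
[[-88,  47,  14],
 [-77,  58,  11],
 [-33,  -6,   7]]
Now row reduce the product.
R2 ← R2 − (7/8)·R1: [0, 135/8, -5/4]
R3 ← R3 − (3/8)·R1: [0, -189/8, 7/4]
R3 ← R3 + (7/5)·R2: [0, 0, 0]
2 nonzero rows, so rank(MB) = 2.

2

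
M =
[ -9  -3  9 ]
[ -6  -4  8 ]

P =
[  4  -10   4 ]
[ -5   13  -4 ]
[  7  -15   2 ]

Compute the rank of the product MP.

2

First compute MP:
[[ 42, -84,  -6],
 [ 52, -112,   8]]
Now row reduce the product.
R2 ← R2 − (26/21)·R1: [0, -8, 108/7]
2 nonzero rows, so rank(MP) = 2.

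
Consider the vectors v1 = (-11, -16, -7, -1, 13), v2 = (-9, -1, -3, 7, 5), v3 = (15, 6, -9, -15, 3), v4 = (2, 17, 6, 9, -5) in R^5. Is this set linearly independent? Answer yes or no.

Form the matrix with these vectors as rows and row reduce.
R2 ← R2 − (9/11)·R1: [0, 133/11, 30/11, 86/11, -62/11]
R3 ← R3 + (15/11)·R1: [0, -174/11, -204/11, -180/11, 228/11]
R4 ← R4 + (2/11)·R1: [0, 155/11, 52/11, 97/11, -29/11]
R3 ← R3 + (174/133)·R2: [0, 0, -1992/133, -816/133, 1776/133]
R4 ← R4 − (155/133)·R2: [0, 0, 206/133, -39/133, 523/133]
R4 ← R4 + (103/996)·R3: [0, 0, 0, -77/83, 441/83]
4 nonzero rows, so the 4 vectors span a space of dimension 4.
Since 4 = 4, the vectors are linearly independent.

yes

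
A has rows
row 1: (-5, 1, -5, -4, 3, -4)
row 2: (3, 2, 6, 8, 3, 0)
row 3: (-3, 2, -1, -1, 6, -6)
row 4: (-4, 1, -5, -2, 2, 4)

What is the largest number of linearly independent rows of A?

4

Row reduce to echelon form.
R2 ← R2 + (3/5)·R1: [0, 13/5, 3, 28/5, 24/5, -12/5]
R3 ← R3 − (3/5)·R1: [0, 7/5, 2, 7/5, 21/5, -18/5]
R4 ← R4 − (4/5)·R1: [0, 1/5, -1, 6/5, -2/5, 36/5]
R3 ← R3 − (7/13)·R2: [0, 0, 5/13, -21/13, 21/13, -30/13]
R4 ← R4 − (1/13)·R2: [0, 0, -16/13, 10/13, -10/13, 96/13]
R4 ← R4 + (16/5)·R3: [0, 0, 0, -22/5, 22/5, 0]
Echelon form has 4 nonzero rows, so rank(A) = 4.
The rank gives the maximum number of linearly independent rows: 4.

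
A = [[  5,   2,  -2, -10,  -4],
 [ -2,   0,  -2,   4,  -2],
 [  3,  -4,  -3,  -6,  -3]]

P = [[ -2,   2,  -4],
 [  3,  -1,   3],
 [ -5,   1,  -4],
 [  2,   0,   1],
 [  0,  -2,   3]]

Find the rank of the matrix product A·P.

First compute AP:
[[-14,  14, -28],
 [ 22,  -2,  14],
 [-15,  13, -27]]
Now row reduce the product.
R2 ← R2 + (11/7)·R1: [0, 20, -30]
R3 ← R3 − (15/14)·R1: [0, -2, 3]
R3 ← R3 + (1/10)·R2: [0, 0, 0]
2 nonzero rows, so rank(AP) = 2.

2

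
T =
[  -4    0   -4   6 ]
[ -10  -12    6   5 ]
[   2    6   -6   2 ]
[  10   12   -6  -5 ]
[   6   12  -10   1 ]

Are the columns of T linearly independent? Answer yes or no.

Row reduce T to echelon form.
R2 ← R2 − (5/2)·R1: [0, -12, 16, -10]
R3 ← R3 + (1/2)·R1: [0, 6, -8, 5]
R4 ← R4 + (5/2)·R1: [0, 12, -16, 10]
R5 ← R5 + (3/2)·R1: [0, 12, -16, 10]
R3 ← R3 + (1/2)·R2: [0, 0, 0, 0]
R4 ← R4 + R2: [0, 0, 0, 0]
R5 ← R5 + R2: [0, 0, 0, 0]
2 pivots among 4 columns.
Only 2 < 4 pivot columns, so the columns are linearly dependent.

no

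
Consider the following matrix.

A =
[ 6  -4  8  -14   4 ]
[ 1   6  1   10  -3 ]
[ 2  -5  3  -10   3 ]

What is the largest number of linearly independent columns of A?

Row reduce to echelon form.
R2 ← R2 − (1/6)·R1: [0, 20/3, -1/3, 37/3, -11/3]
R3 ← R3 − (1/3)·R1: [0, -11/3, 1/3, -16/3, 5/3]
R3 ← R3 + (11/20)·R2: [0, 0, 3/20, 29/20, -7/20]
Echelon form has 3 nonzero rows, so rank(A) = 3.
The rank gives the maximum number of linearly independent columns: 3.

3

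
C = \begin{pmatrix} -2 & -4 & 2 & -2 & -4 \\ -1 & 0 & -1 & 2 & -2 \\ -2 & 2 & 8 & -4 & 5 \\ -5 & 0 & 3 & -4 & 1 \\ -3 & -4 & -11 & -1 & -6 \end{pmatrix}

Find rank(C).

Row reduce to echelon form.
R2 ← R2 − (1/2)·R1: [0, 2, -2, 3, 0]
R3 ← R3 − R1: [0, 6, 6, -2, 9]
R4 ← R4 − (5/2)·R1: [0, 10, -2, 1, 11]
R5 ← R5 − (3/2)·R1: [0, 2, -14, 2, 0]
R3 ← R3 − (3)·R2: [0, 0, 12, -11, 9]
R4 ← R4 − (5)·R2: [0, 0, 8, -14, 11]
R5 ← R5 − R2: [0, 0, -12, -1, 0]
R4 ← R4 − (2/3)·R3: [0, 0, 0, -20/3, 5]
R5 ← R5 + R3: [0, 0, 0, -12, 9]
R5 ← R5 − (9/5)·R4: [0, 0, 0, 0, 0]
Echelon form has 4 nonzero rows, so rank(C) = 4.

4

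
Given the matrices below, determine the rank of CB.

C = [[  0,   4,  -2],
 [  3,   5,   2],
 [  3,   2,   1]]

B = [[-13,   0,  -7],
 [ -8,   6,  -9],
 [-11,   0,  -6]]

First compute CB:
[[-10,  24, -24],
 [-101,  30, -78],
 [-66,  12, -45]]
Now row reduce the product.
R2 ← R2 − (101/10)·R1: [0, -1062/5, 822/5]
R3 ← R3 − (33/5)·R1: [0, -732/5, 567/5]
R3 ← R3 − (122/177)·R2: [0, 0, 5/59]
3 nonzero rows, so rank(CB) = 3.

3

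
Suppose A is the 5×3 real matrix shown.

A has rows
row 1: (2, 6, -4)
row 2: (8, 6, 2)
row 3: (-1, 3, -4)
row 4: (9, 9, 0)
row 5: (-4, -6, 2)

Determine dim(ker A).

1

Row reduce to echelon form.
R2 ← R2 − (4)·R1: [0, -18, 18]
R3 ← R3 + (1/2)·R1: [0, 6, -6]
R4 ← R4 − (9/2)·R1: [0, -18, 18]
R5 ← R5 + (2)·R1: [0, 6, -6]
R3 ← R3 + (1/3)·R2: [0, 0, 0]
R4 ← R4 − R2: [0, 0, 0]
R5 ← R5 + (1/3)·R2: [0, 0, 0]
2 nonzero rows, so rank(A) = 2.
A has 3 columns; by rank–nullity, nullity = 3 − 2 = 1.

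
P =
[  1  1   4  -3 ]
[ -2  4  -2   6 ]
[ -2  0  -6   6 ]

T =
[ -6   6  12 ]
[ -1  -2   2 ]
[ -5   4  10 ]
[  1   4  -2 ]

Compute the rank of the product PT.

2

First compute PT:
[[-30,   8,  60],
 [ 24,  -4, -48],
 [ 48, -12, -96]]
Now row reduce the product.
R2 ← R2 + (4/5)·R1: [0, 12/5, 0]
R3 ← R3 + (8/5)·R1: [0, 4/5, 0]
R3 ← R3 − (1/3)·R2: [0, 0, 0]
2 nonzero rows, so rank(PT) = 2.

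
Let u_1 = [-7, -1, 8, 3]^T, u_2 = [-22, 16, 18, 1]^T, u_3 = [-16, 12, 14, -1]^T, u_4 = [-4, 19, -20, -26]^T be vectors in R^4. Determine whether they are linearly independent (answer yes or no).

Form the matrix with these vectors as rows and row reduce.
R2 ← R2 − (22/7)·R1: [0, 134/7, -50/7, -59/7]
R3 ← R3 − (16/7)·R1: [0, 100/7, -30/7, -55/7]
R4 ← R4 − (4/7)·R1: [0, 137/7, -172/7, -194/7]
R3 ← R3 − (50/67)·R2: [0, 0, 70/67, -105/67]
R4 ← R4 − (137/134)·R2: [0, 0, -1157/67, -2559/134]
R4 ← R4 + (1157/70)·R3: [0, 0, 0, -45]
4 nonzero rows, so the 4 vectors span a space of dimension 4.
Since 4 = 4, the vectors are linearly independent.

yes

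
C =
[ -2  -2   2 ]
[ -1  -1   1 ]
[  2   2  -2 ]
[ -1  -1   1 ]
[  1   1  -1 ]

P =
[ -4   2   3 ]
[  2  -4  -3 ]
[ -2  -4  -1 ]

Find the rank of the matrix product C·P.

First compute CP:
[[  0,  -4,  -2],
 [  0,  -2,  -1],
 [  0,   4,   2],
 [  0,  -2,  -1],
 [  0,   2,   1]]
Now row reduce the product.
R2 ← R2 − (1/2)·R1: [0, 0, 0]
R3 ← R3 + R1: [0, 0, 0]
R4 ← R4 − (1/2)·R1: [0, 0, 0]
R5 ← R5 + (1/2)·R1: [0, 0, 0]
1 nonzero row, so rank(CP) = 1.

1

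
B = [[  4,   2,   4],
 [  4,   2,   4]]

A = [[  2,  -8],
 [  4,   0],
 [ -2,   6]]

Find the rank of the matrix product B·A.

First compute BA:
[[  8,  -8],
 [  8,  -8]]
Now row reduce the product.
R2 ← R2 − R1: [0, 0]
1 nonzero row, so rank(BA) = 1.

1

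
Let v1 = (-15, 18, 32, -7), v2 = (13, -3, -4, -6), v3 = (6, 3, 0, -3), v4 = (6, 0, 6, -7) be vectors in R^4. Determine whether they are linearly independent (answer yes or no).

Form the matrix with these vectors as rows and row reduce.
R2 ← R2 + (13/15)·R1: [0, 63/5, 356/15, -181/15]
R3 ← R3 + (2/5)·R1: [0, 51/5, 64/5, -29/5]
R4 ← R4 + (2/5)·R1: [0, 36/5, 94/5, -49/5]
R3 ← R3 − (17/21)·R2: [0, 0, -404/63, 250/63]
R4 ← R4 − (4/7)·R2: [0, 0, 110/21, -61/21]
R4 ← R4 + (165/202)·R3: [0, 0, 0, 34/101]
4 nonzero rows, so the 4 vectors span a space of dimension 4.
Since 4 = 4, the vectors are linearly independent.

yes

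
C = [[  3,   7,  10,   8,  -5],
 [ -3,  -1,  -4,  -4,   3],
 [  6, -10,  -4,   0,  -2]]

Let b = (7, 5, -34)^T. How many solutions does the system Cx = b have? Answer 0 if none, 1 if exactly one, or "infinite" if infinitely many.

infinite

Row reduce the augmented matrix [C | b].
R2 ← R2 + R1: [0, 6, 6, 4, -2, 12]
R3 ← R3 − (2)·R1: [0, -24, -24, -16, 8, -48]
R3 ← R3 + (4)·R2: [0, 0, 0, 0, 0, 0]
The echelon form has 2 nonzero rows, and every pivot lies in the first 5 columns, so rank(C) = rank([C|b]) = 2.
The system is consistent.
rank = 2 < 5 unknowns, so there are infinitely many solutions.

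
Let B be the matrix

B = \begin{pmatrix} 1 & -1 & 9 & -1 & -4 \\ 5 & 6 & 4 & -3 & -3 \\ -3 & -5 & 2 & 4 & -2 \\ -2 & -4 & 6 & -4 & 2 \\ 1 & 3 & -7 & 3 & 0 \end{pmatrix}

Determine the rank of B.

3

Row reduce to echelon form.
R2 ← R2 − (5)·R1: [0, 11, -41, 2, 17]
R3 ← R3 + (3)·R1: [0, -8, 29, 1, -14]
R4 ← R4 + (2)·R1: [0, -6, 24, -6, -6]
R5 ← R5 − R1: [0, 4, -16, 4, 4]
R3 ← R3 + (8/11)·R2: [0, 0, -9/11, 27/11, -18/11]
R4 ← R4 + (6/11)·R2: [0, 0, 18/11, -54/11, 36/11]
R5 ← R5 − (4/11)·R2: [0, 0, -12/11, 36/11, -24/11]
R4 ← R4 + (2)·R3: [0, 0, 0, 0, 0]
R5 ← R5 − (4/3)·R3: [0, 0, 0, 0, 0]
Echelon form has 3 nonzero rows, so rank(B) = 3.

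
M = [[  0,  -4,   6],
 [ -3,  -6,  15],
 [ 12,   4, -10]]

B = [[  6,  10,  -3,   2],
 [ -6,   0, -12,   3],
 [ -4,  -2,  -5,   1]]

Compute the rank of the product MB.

2

First compute MB:
[[  0, -12,  18,  -6],
 [-42, -60,   6,  -9],
 [ 88, 140, -34,  26]]
Now row reduce the product.
Swap R1 ↔ R2
R3 ← R3 + (44/21)·R1: [0, 100/7, -150/7, 50/7]
R3 ← R3 + (25/21)·R2: [0, 0, 0, 0]
2 nonzero rows, so rank(MB) = 2.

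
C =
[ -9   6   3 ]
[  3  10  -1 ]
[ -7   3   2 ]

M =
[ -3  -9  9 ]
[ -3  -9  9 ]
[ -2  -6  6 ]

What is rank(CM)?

First compute CM:
[[  3,   9,  -9],
 [-37, -111, 111],
 [  8,  24, -24]]
Now row reduce the product.
R2 ← R2 + (37/3)·R1: [0, 0, 0]
R3 ← R3 − (8/3)·R1: [0, 0, 0]
1 nonzero row, so rank(CM) = 1.

1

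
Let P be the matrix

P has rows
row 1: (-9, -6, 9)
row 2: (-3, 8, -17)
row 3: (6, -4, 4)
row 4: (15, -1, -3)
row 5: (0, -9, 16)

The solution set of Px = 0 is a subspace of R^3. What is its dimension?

Row reduce to echelon form.
R2 ← R2 − (1/3)·R1: [0, 10, -20]
R3 ← R3 + (2/3)·R1: [0, -8, 10]
R4 ← R4 + (5/3)·R1: [0, -11, 12]
R3 ← R3 + (4/5)·R2: [0, 0, -6]
R4 ← R4 + (11/10)·R2: [0, 0, -10]
R5 ← R5 + (9/10)·R2: [0, 0, -2]
R4 ← R4 − (5/3)·R3: [0, 0, 0]
R5 ← R5 − (1/3)·R3: [0, 0, 0]
3 nonzero rows, so rank(P) = 3.
P has 3 columns; by rank–nullity, nullity = 3 − 3 = 0.

0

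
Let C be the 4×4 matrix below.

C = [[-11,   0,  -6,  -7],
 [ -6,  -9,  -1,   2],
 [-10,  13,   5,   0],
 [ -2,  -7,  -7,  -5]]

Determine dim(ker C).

1

Row reduce to echelon form.
R2 ← R2 − (6/11)·R1: [0, -9, 25/11, 64/11]
R3 ← R3 − (10/11)·R1: [0, 13, 115/11, 70/11]
R4 ← R4 − (2/11)·R1: [0, -7, -65/11, -41/11]
R3 ← R3 + (13/9)·R2: [0, 0, 1360/99, 1462/99]
R4 ← R4 − (7/9)·R2: [0, 0, -760/99, -817/99]
R4 ← R4 + (19/34)·R3: [0, 0, 0, 0]
3 nonzero rows, so rank(C) = 3.
C has 4 columns; by rank–nullity, nullity = 4 − 3 = 1.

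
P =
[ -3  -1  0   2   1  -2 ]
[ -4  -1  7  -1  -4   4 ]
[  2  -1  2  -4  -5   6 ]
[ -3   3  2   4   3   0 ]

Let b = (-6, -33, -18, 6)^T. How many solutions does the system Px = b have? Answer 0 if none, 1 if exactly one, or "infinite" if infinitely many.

infinite

Row reduce the augmented matrix [P | b].
R2 ← R2 − (4/3)·R1: [0, 1/3, 7, -11/3, -16/3, 20/3, -25]
R3 ← R3 + (2/3)·R1: [0, -5/3, 2, -8/3, -13/3, 14/3, -22]
R4 ← R4 − R1: [0, 4, 2, 2, 2, 2, 12]
R3 ← R3 + (5)·R2: [0, 0, 37, -21, -31, 38, -147]
R4 ← R4 − (12)·R2: [0, 0, -82, 46, 66, -78, 312]
R4 ← R4 + (82/37)·R3: [0, 0, 0, -20/37, -100/37, 230/37, -510/37]
The echelon form has 4 nonzero rows, and every pivot lies in the first 6 columns, so rank(P) = rank([P|b]) = 4.
The system is consistent.
rank = 4 < 6 unknowns, so there are infinitely many solutions.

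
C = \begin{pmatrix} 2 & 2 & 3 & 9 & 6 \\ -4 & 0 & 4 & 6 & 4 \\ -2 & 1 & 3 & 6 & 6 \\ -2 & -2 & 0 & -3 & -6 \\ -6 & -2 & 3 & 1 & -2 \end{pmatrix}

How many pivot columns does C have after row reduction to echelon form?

3

Row reduce to echelon form.
R2 ← R2 + (2)·R1: [0, 4, 10, 24, 16]
R3 ← R3 + R1: [0, 3, 6, 15, 12]
R4 ← R4 + R1: [0, 0, 3, 6, 0]
R5 ← R5 + (3)·R1: [0, 4, 12, 28, 16]
R3 ← R3 − (3/4)·R2: [0, 0, -3/2, -3, 0]
R5 ← R5 − R2: [0, 0, 2, 4, 0]
R4 ← R4 + (2)·R3: [0, 0, 0, 0, 0]
R5 ← R5 + (4/3)·R3: [0, 0, 0, 0, 0]
Echelon form has 3 nonzero rows, so rank(C) = 3.
Each nonzero row contributes one pivot column: 3 pivot columns.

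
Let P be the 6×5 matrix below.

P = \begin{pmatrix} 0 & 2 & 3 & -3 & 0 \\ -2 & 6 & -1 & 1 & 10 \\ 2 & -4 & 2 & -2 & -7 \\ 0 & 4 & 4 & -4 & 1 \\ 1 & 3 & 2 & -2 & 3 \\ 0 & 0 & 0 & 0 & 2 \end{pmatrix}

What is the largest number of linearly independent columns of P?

Row reduce to echelon form.
Swap R1 ↔ R2
R3 ← R3 + R1: [0, 2, 1, -1, 3]
R5 ← R5 + (1/2)·R1: [0, 6, 3/2, -3/2, 8]
R3 ← R3 − R2: [0, 0, -2, 2, 3]
R4 ← R4 − (2)·R2: [0, 0, -2, 2, 1]
R5 ← R5 − (3)·R2: [0, 0, -15/2, 15/2, 8]
R4 ← R4 − R3: [0, 0, 0, 0, -2]
R5 ← R5 − (15/4)·R3: [0, 0, 0, 0, -13/4]
R5 ← R5 − (13/8)·R4: [0, 0, 0, 0, 0]
R6 ← R6 + R4: [0, 0, 0, 0, 0]
Echelon form has 4 nonzero rows, so rank(P) = 4.
The rank gives the maximum number of linearly independent columns: 4.

4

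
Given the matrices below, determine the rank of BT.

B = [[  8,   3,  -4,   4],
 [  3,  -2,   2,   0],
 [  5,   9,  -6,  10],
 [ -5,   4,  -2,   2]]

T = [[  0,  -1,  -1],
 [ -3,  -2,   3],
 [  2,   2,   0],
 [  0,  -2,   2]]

First compute BT:
[[-17, -30,   9],
 [ 10,   5,  -9],
 [-39, -55,  42],
 [-16, -11,  21]]
Now row reduce the product.
R2 ← R2 + (10/17)·R1: [0, -215/17, -63/17]
R3 ← R3 − (39/17)·R1: [0, 235/17, 363/17]
R4 ← R4 − (16/17)·R1: [0, 293/17, 213/17]
R3 ← R3 + (47/43)·R2: [0, 0, 744/43]
R4 ← R4 + (293/215)·R2: [0, 0, 1608/215]
R4 ← R4 − (67/155)·R3: [0, 0, 0]
3 nonzero rows, so rank(BT) = 3.

3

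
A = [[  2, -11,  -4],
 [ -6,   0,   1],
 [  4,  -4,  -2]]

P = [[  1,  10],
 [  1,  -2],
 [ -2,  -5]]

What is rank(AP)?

First compute AP:
[[ -1,  62],
 [ -8, -65],
 [  4,  58]]
Now row reduce the product.
R2 ← R2 − (8)·R1: [0, -561]
R3 ← R3 + (4)·R1: [0, 306]
R3 ← R3 + (6/11)·R2: [0, 0]
2 nonzero rows, so rank(AP) = 2.

2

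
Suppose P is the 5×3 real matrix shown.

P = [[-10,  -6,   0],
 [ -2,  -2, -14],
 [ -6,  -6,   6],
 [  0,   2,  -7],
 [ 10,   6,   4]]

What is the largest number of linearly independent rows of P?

Row reduce to echelon form.
R2 ← R2 − (1/5)·R1: [0, -4/5, -14]
R3 ← R3 − (3/5)·R1: [0, -12/5, 6]
R5 ← R5 + R1: [0, 0, 4]
R3 ← R3 − (3)·R2: [0, 0, 48]
R4 ← R4 + (5/2)·R2: [0, 0, -42]
R4 ← R4 + (7/8)·R3: [0, 0, 0]
R5 ← R5 − (1/12)·R3: [0, 0, 0]
Echelon form has 3 nonzero rows, so rank(P) = 3.
The rank gives the maximum number of linearly independent rows: 3.

3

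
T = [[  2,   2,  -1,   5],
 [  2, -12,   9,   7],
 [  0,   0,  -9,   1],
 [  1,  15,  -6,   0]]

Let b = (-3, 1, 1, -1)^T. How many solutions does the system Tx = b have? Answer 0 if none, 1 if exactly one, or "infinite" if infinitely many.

Row reduce the augmented matrix [T | b].
R2 ← R2 − R1: [0, -14, 10, 2, 4]
R4 ← R4 − (1/2)·R1: [0, 14, -11/2, -5/2, 1/2]
R4 ← R4 + R2: [0, 0, 9/2, -1/2, 9/2]
R4 ← R4 + (1/2)·R3: [0, 0, 0, 0, 5]
The echelon form has 4 nonzero rows; the last pivot sits in the augmented column, so rank(T) = 3 but rank([T|b]) = 4.
Since the ranks differ, the system is inconsistent.
It has no solutions.

0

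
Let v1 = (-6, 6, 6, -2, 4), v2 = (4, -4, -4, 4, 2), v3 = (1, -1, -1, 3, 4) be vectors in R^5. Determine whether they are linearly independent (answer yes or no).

no

Form the matrix with these vectors as rows and row reduce.
R2 ← R2 + (2/3)·R1: [0, 0, 0, 8/3, 14/3]
R3 ← R3 + (1/6)·R1: [0, 0, 0, 8/3, 14/3]
R3 ← R3 − R2: [0, 0, 0, 0, 0]
2 nonzero rows, so the 3 vectors span a space of dimension 2.
Since 2 < 3, the vectors are linearly dependent.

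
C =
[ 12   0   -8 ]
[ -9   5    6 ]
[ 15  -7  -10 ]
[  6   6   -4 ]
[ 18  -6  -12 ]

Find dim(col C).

Row reduce to echelon form.
R2 ← R2 + (3/4)·R1: [0, 5, 0]
R3 ← R3 − (5/4)·R1: [0, -7, 0]
R4 ← R4 − (1/2)·R1: [0, 6, 0]
R5 ← R5 − (3/2)·R1: [0, -6, 0]
R3 ← R3 + (7/5)·R2: [0, 0, 0]
R4 ← R4 − (6/5)·R2: [0, 0, 0]
R5 ← R5 + (6/5)·R2: [0, 0, 0]
Echelon form has 2 nonzero rows, so rank(C) = 2.
The column space has dimension equal to the rank: 2.

2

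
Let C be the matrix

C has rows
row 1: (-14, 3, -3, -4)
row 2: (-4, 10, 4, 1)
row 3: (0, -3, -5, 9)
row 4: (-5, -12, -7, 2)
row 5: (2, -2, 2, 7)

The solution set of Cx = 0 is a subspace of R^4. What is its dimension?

Row reduce to echelon form.
R2 ← R2 − (2/7)·R1: [0, 64/7, 34/7, 15/7]
R4 ← R4 − (5/14)·R1: [0, -183/14, -83/14, 24/7]
R5 ← R5 + (1/7)·R1: [0, -11/7, 11/7, 45/7]
R3 ← R3 + (21/64)·R2: [0, 0, -109/32, 621/64]
R4 ← R4 + (183/128)·R2: [0, 0, 65/64, 831/128]
R5 ← R5 + (11/64)·R2: [0, 0, 77/32, 435/64]
R4 ← R4 + (65/218)·R3: [0, 0, 0, 1023/109]
R5 ← R5 + (77/109)·R3: [0, 0, 0, 1488/109]
R5 ← R5 − (16/11)·R4: [0, 0, 0, 0]
4 nonzero rows, so rank(C) = 4.
C has 4 columns; by rank–nullity, nullity = 4 − 4 = 0.

0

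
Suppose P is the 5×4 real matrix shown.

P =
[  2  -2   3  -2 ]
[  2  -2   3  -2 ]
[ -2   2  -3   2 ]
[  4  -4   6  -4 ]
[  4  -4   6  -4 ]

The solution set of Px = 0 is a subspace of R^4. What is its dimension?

Row reduce to echelon form.
R2 ← R2 − R1: [0, 0, 0, 0]
R3 ← R3 + R1: [0, 0, 0, 0]
R4 ← R4 − (2)·R1: [0, 0, 0, 0]
R5 ← R5 − (2)·R1: [0, 0, 0, 0]
1 nonzero row, so rank(P) = 1.
P has 4 columns; by rank–nullity, nullity = 4 − 1 = 3.

3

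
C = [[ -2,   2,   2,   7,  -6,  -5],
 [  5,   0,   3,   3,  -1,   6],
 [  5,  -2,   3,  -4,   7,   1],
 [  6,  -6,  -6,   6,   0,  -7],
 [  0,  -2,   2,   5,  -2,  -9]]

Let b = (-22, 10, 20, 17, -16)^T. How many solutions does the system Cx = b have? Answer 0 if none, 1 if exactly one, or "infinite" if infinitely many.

infinite

Row reduce the augmented matrix [C | b].
R2 ← R2 + (5/2)·R1: [0, 5, 8, 41/2, -16, -13/2, -45]
R3 ← R3 + (5/2)·R1: [0, 3, 8, 27/2, -8, -23/2, -35]
R4 ← R4 + (3)·R1: [0, 0, 0, 27, -18, -22, -49]
R3 ← R3 − (3/5)·R2: [0, 0, 16/5, 6/5, 8/5, -38/5, -8]
R5 ← R5 + (2/5)·R2: [0, 0, 26/5, 66/5, -42/5, -58/5, -34]
R5 ← R5 − (13/8)·R3: [0, 0, 0, 45/4, -11, 3/4, -21]
R5 ← R5 − (5/12)·R4: [0, 0, 0, 0, -7/2, 119/12, -7/12]
The echelon form has 5 nonzero rows, and every pivot lies in the first 6 columns, so rank(C) = rank([C|b]) = 5.
The system is consistent.
rank = 5 < 6 unknowns, so there are infinitely many solutions.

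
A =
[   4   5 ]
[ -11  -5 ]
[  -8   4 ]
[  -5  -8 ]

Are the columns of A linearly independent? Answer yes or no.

yes

Row reduce A to echelon form.
R2 ← R2 + (11/4)·R1: [0, 35/4]
R3 ← R3 + (2)·R1: [0, 14]
R4 ← R4 + (5/4)·R1: [0, -7/4]
R3 ← R3 − (8/5)·R2: [0, 0]
R4 ← R4 + (1/5)·R2: [0, 0]
2 pivots among 2 columns.
Every column is a pivot column, so the columns are linearly independent.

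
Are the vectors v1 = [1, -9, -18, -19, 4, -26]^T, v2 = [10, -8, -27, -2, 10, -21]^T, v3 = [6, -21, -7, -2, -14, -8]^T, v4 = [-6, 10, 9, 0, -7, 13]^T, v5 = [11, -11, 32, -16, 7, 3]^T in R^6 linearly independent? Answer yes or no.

Form the matrix with these vectors as rows and row reduce.
R2 ← R2 − (10)·R1: [0, 82, 153, 188, -30, 239]
R3 ← R3 − (6)·R1: [0, 33, 101, 112, -38, 148]
R4 ← R4 + (6)·R1: [0, -44, -99, -114, 17, -143]
R5 ← R5 − (11)·R1: [0, 88, 230, 193, -37, 289]
R3 ← R3 − (33/82)·R2: [0, 0, 3233/82, 1490/41, -1063/41, 4249/82]
R4 ← R4 + (22/41)·R2: [0, 0, -693/41, -538/41, 37/41, -605/41]
R5 ← R5 − (44/41)·R2: [0, 0, 2698/41, -359/41, -197/41, 1333/41]
R4 ← R4 + (1386/3233)·R3: [0, 0, 0, 7946/3233, -33017/3233, 24112/3233]
R5 ← R5 − (5396/3233)·R3: [0, 0, 0, -224407/3233, 124367/3233, -174493/3233]
R5 ← R5 + (224407/7946)·R4: [0, 0, 0, 0, -14497/58, 4543/29]
5 nonzero rows, so the 5 vectors span a space of dimension 5.
Since 5 = 5, the vectors are linearly independent.

yes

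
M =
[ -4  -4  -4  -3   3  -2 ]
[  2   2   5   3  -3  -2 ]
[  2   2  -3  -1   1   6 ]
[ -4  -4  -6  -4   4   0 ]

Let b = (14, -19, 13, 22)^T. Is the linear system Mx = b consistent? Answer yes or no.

Row reduce the augmented matrix [M | b].
R2 ← R2 + (1/2)·R1: [0, 0, 3, 3/2, -3/2, -3, -12]
R3 ← R3 + (1/2)·R1: [0, 0, -5, -5/2, 5/2, 5, 20]
R4 ← R4 − R1: [0, 0, -2, -1, 1, 2, 8]
R3 ← R3 + (5/3)·R2: [0, 0, 0, 0, 0, 0, 0]
R4 ← R4 + (2/3)·R2: [0, 0, 0, 0, 0, 0, 0]
The echelon form has 2 nonzero rows, and every pivot lies in the first 6 columns, so rank(M) = rank([M|b]) = 2.
The system is consistent.

yes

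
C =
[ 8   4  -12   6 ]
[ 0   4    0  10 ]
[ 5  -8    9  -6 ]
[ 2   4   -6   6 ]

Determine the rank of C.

3

Row reduce to echelon form.
R3 ← R3 − (5/8)·R1: [0, -21/2, 33/2, -39/4]
R4 ← R4 − (1/4)·R1: [0, 3, -3, 9/2]
R3 ← R3 + (21/8)·R2: [0, 0, 33/2, 33/2]
R4 ← R4 − (3/4)·R2: [0, 0, -3, -3]
R4 ← R4 + (2/11)·R3: [0, 0, 0, 0]
Echelon form has 3 nonzero rows, so rank(C) = 3.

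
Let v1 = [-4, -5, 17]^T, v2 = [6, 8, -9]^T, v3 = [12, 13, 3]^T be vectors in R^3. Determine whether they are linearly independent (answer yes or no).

yes

Form the matrix with these vectors as rows and row reduce.
R2 ← R2 + (3/2)·R1: [0, 1/2, 33/2]
R3 ← R3 + (3)·R1: [0, -2, 54]
R3 ← R3 + (4)·R2: [0, 0, 120]
3 nonzero rows, so the 3 vectors span a space of dimension 3.
Since 3 = 3, the vectors are linearly independent.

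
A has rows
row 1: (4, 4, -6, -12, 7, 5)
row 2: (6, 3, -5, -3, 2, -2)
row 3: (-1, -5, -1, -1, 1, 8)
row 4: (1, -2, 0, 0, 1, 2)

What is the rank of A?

Row reduce to echelon form.
R2 ← R2 − (3/2)·R1: [0, -3, 4, 15, -17/2, -19/2]
R3 ← R3 + (1/4)·R1: [0, -4, -5/2, -4, 11/4, 37/4]
R4 ← R4 − (1/4)·R1: [0, -3, 3/2, 3, -3/4, 3/4]
R3 ← R3 − (4/3)·R2: [0, 0, -47/6, -24, 169/12, 263/12]
R4 ← R4 − R2: [0, 0, -5/2, -12, 31/4, 41/4]
R4 ← R4 − (15/47)·R3: [0, 0, 0, -204/47, 153/47, 153/47]
Echelon form has 4 nonzero rows, so rank(A) = 4.

4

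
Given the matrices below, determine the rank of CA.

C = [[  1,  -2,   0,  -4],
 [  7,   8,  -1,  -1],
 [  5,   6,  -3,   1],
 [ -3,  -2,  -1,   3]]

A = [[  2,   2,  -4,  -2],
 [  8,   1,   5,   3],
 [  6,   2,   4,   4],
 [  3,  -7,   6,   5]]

3

First compute CA:
[[-26,  28, -38, -28],
 [ 69,  27,   2,   1],
 [ 43,   3,   4,   1],
 [-19, -31,  16,  11]]
Now row reduce the product.
R2 ← R2 + (69/26)·R1: [0, 1317/13, -1285/13, -953/13]
R3 ← R3 + (43/26)·R1: [0, 641/13, -765/13, -589/13]
R4 ← R4 − (19/26)·R1: [0, -669/13, 569/13, 409/13]
R3 ← R3 − (641/1317)·R2: [0, 0, -14140/1317, -12680/1317]
R4 ← R4 + (223/439)·R2: [0, 0, -2828/439, -2536/439]
R4 ← R4 − (3/5)·R3: [0, 0, 0, 0]
3 nonzero rows, so rank(CA) = 3.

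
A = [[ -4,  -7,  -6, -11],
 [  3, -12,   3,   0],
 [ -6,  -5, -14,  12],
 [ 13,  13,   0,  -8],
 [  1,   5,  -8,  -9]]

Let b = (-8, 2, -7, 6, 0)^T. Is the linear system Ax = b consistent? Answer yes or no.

no

Row reduce the augmented matrix [A | b].
R2 ← R2 + (3/4)·R1: [0, -69/4, -3/2, -33/4, -4]
R3 ← R3 − (3/2)·R1: [0, 11/2, -5, 57/2, 5]
R4 ← R4 + (13/4)·R1: [0, -39/4, -39/2, -175/4, -20]
R5 ← R5 + (1/4)·R1: [0, 13/4, -19/2, -47/4, -2]
R3 ← R3 + (22/69)·R2: [0, 0, -126/23, 595/23, 257/69]
R4 ← R4 − (13/23)·R2: [0, 0, -429/23, -899/23, -408/23]
R5 ← R5 + (13/69)·R2: [0, 0, -225/23, -306/23, -190/69]
R4 ← R4 − (143/42)·R3: [0, 0, 0, -763/6, -3833/126]
R5 ← R5 − (25/14)·R3: [0, 0, 0, -119/2, -395/42]
R5 ← R5 − (51/109)·R4: [0, 0, 0, 0, 1579/327]
The echelon form has 5 nonzero rows; the last pivot sits in the augmented column, so rank(A) = 4 but rank([A|b]) = 5.
Since the ranks differ, the system is inconsistent.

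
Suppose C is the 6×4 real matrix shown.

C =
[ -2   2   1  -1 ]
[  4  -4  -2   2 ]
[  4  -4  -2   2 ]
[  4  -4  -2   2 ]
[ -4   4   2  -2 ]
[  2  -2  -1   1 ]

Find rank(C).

Row reduce to echelon form.
R2 ← R2 + (2)·R1: [0, 0, 0, 0]
R3 ← R3 + (2)·R1: [0, 0, 0, 0]
R4 ← R4 + (2)·R1: [0, 0, 0, 0]
R5 ← R5 − (2)·R1: [0, 0, 0, 0]
R6 ← R6 + R1: [0, 0, 0, 0]
Echelon form has 1 nonzero row, so rank(C) = 1.

1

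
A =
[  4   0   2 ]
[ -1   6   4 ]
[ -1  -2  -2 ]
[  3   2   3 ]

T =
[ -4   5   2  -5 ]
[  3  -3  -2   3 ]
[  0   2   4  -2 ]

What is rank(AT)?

First compute AT:
[[-16,  24,  16, -24],
 [ 22, -15,   2,  15],
 [ -2,  -3,  -6,   3],
 [ -6,  15,  14, -15]]
Now row reduce the product.
R2 ← R2 + (11/8)·R1: [0, 18, 24, -18]
R3 ← R3 − (1/8)·R1: [0, -6, -8, 6]
R4 ← R4 − (3/8)·R1: [0, 6, 8, -6]
R3 ← R3 + (1/3)·R2: [0, 0, 0, 0]
R4 ← R4 − (1/3)·R2: [0, 0, 0, 0]
2 nonzero rows, so rank(AT) = 2.

2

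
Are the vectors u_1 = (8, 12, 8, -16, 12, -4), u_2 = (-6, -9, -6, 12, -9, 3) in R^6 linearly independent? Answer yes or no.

Form the matrix with these vectors as rows and row reduce.
R2 ← R2 + (3/4)·R1: [0, 0, 0, 0, 0, 0]
1 nonzero row, so the 2 vectors span a space of dimension 1.
Since 1 < 2, the vectors are linearly dependent.

no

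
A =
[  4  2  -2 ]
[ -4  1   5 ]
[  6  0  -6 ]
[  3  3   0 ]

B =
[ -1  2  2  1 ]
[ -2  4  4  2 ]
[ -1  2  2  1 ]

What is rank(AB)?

1

First compute AB:
[[ -6,  12,  12,   6],
 [ -3,   6,   6,   3],
 [  0,   0,   0,   0],
 [ -9,  18,  18,   9]]
Now row reduce the product.
R2 ← R2 − (1/2)·R1: [0, 0, 0, 0]
R4 ← R4 − (3/2)·R1: [0, 0, 0, 0]
1 nonzero row, so rank(AB) = 1.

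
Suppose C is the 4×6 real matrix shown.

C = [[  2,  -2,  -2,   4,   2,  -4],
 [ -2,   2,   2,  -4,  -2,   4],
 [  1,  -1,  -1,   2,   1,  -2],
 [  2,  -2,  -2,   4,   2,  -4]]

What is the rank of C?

Row reduce to echelon form.
R2 ← R2 + R1: [0, 0, 0, 0, 0, 0]
R3 ← R3 − (1/2)·R1: [0, 0, 0, 0, 0, 0]
R4 ← R4 − R1: [0, 0, 0, 0, 0, 0]
Echelon form has 1 nonzero row, so rank(C) = 1.

1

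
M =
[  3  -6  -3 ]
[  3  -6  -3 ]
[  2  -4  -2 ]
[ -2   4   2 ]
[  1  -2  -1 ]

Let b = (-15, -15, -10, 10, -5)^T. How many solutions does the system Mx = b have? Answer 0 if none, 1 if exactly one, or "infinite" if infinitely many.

Row reduce the augmented matrix [M | b].
R2 ← R2 − R1: [0, 0, 0, 0]
R3 ← R3 − (2/3)·R1: [0, 0, 0, 0]
R4 ← R4 + (2/3)·R1: [0, 0, 0, 0]
R5 ← R5 − (1/3)·R1: [0, 0, 0, 0]
The echelon form has 1 nonzero rows, and every pivot lies in the first 3 columns, so rank(M) = rank([M|b]) = 1.
The system is consistent.
rank = 1 < 3 unknowns, so there are infinitely many solutions.

infinite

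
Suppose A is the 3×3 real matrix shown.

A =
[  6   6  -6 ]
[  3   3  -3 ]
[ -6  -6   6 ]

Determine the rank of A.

1

Row reduce to echelon form.
R2 ← R2 − (1/2)·R1: [0, 0, 0]
R3 ← R3 + R1: [0, 0, 0]
Echelon form has 1 nonzero row, so rank(A) = 1.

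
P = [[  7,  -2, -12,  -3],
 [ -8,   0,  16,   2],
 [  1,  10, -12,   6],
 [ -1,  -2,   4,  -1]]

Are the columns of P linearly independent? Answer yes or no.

Row reduce P to echelon form.
R2 ← R2 + (8/7)·R1: [0, -16/7, 16/7, -10/7]
R3 ← R3 − (1/7)·R1: [0, 72/7, -72/7, 45/7]
R4 ← R4 + (1/7)·R1: [0, -16/7, 16/7, -10/7]
R3 ← R3 + (9/2)·R2: [0, 0, 0, 0]
R4 ← R4 − R2: [0, 0, 0, 0]
2 pivots among 4 columns.
Only 2 < 4 pivot columns, so the columns are linearly dependent.

no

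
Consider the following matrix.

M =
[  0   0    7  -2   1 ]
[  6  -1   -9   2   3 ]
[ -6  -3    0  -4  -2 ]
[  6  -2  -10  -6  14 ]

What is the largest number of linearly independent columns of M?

4

Row reduce to echelon form.
Swap R1 ↔ R2
R3 ← R3 + R1: [0, -4, -9, -2, 1]
R4 ← R4 − R1: [0, -1, -1, -8, 11]
Swap R2 ↔ R3
R4 ← R4 − (1/4)·R2: [0, 0, 5/4, -15/2, 43/4]
R4 ← R4 − (5/28)·R3: [0, 0, 0, -50/7, 74/7]
Echelon form has 4 nonzero rows, so rank(M) = 4.
The rank gives the maximum number of linearly independent columns: 4.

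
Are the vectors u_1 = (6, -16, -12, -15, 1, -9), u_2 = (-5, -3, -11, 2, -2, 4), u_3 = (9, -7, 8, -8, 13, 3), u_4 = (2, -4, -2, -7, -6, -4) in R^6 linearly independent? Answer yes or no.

yes

Form the matrix with these vectors as rows and row reduce.
R2 ← R2 + (5/6)·R1: [0, -49/3, -21, -21/2, -7/6, -7/2]
R3 ← R3 − (3/2)·R1: [0, 17, 26, 29/2, 23/2, 33/2]
R4 ← R4 − (1/3)·R1: [0, 4/3, 2, -2, -19/3, -1]
R3 ← R3 + (51/49)·R2: [0, 0, 29/7, 25/7, 72/7, 90/7]
R4 ← R4 + (4/49)·R2: [0, 0, 2/7, -20/7, -45/7, -9/7]
R4 ← R4 − (2/29)·R3: [0, 0, 0, -90/29, -207/29, -63/29]
4 nonzero rows, so the 4 vectors span a space of dimension 4.
Since 4 = 4, the vectors are linearly independent.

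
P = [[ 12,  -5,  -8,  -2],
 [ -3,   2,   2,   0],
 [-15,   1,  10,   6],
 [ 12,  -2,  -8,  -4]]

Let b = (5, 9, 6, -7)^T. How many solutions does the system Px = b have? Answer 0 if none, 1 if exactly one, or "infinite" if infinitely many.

Row reduce the augmented matrix [P | b].
R2 ← R2 + (1/4)·R1: [0, 3/4, 0, -1/2, 41/4]
R3 ← R3 + (5/4)·R1: [0, -21/4, 0, 7/2, 49/4]
R4 ← R4 − R1: [0, 3, 0, -2, -12]
R3 ← R3 + (7)·R2: [0, 0, 0, 0, 84]
R4 ← R4 − (4)·R2: [0, 0, 0, 0, -53]
R4 ← R4 + (53/84)·R3: [0, 0, 0, 0, 0]
The echelon form has 3 nonzero rows; the last pivot sits in the augmented column, so rank(P) = 2 but rank([P|b]) = 3.
Since the ranks differ, the system is inconsistent.
It has no solutions.

0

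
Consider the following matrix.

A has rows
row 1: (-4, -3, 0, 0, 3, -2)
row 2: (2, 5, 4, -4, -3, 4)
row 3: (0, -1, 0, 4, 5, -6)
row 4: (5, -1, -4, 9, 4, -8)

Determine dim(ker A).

Row reduce to echelon form.
R2 ← R2 + (1/2)·R1: [0, 7/2, 4, -4, -3/2, 3]
R4 ← R4 + (5/4)·R1: [0, -19/4, -4, 9, 31/4, -21/2]
R3 ← R3 + (2/7)·R2: [0, 0, 8/7, 20/7, 32/7, -36/7]
R4 ← R4 + (19/14)·R2: [0, 0, 10/7, 25/7, 40/7, -45/7]
R4 ← R4 − (5/4)·R3: [0, 0, 0, 0, 0, 0]
3 nonzero rows, so rank(A) = 3.
A has 6 columns; by rank–nullity, nullity = 6 − 3 = 3.

3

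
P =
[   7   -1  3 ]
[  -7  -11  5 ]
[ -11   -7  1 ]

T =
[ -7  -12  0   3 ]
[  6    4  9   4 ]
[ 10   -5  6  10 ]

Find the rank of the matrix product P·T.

2

First compute PT:
[[-25, -103,   9,  47],
 [ 33,  15, -69, -15],
 [ 45,  99, -57, -51]]
Now row reduce the product.
R2 ← R2 + (33/25)·R1: [0, -3024/25, -1428/25, 1176/25]
R3 ← R3 + (9/5)·R1: [0, -432/5, -204/5, 168/5]
R3 ← R3 − (5/7)·R2: [0, 0, 0, 0]
2 nonzero rows, so rank(PT) = 2.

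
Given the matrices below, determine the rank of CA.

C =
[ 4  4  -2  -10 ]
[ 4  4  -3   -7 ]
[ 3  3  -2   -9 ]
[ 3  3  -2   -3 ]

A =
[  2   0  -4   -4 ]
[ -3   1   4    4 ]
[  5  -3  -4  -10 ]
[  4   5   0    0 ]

3

First compute CA:
[[-54, -40,   8,  20],
 [-47, -22,  12,  30],
 [-49, -36,   8,  20],
 [-25,  -6,   8,  20]]
Now row reduce the product.
R2 ← R2 − (47/54)·R1: [0, 346/27, 136/27, 340/27]
R3 ← R3 − (49/54)·R1: [0, 8/27, 20/27, 50/27]
R4 ← R4 − (25/54)·R1: [0, 338/27, 116/27, 290/27]
R3 ← R3 − (4/173)·R2: [0, 0, 108/173, 270/173]
R4 ← R4 − (169/173)·R2: [0, 0, -108/173, -270/173]
R4 ← R4 + R3: [0, 0, 0, 0]
3 nonzero rows, so rank(CA) = 3.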